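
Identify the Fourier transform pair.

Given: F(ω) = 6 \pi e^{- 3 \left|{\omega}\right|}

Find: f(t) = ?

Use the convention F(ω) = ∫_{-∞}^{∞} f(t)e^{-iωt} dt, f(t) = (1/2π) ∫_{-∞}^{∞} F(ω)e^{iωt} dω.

f(t) = \frac{18}{t^{2} + 9}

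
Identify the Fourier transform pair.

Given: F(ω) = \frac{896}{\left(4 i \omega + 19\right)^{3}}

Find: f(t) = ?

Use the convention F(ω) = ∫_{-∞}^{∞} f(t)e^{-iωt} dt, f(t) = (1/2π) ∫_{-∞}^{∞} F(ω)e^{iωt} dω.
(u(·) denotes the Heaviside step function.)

f(t) = 7 t^{2} e^{- \frac{19 t}{4}} u\left(t\right)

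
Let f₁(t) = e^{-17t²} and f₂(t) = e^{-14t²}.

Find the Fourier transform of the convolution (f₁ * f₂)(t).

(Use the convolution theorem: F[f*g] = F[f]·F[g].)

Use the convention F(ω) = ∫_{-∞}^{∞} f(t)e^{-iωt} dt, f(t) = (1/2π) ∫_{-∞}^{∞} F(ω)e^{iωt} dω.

F[f₁*f₂](ω) = \frac{\sqrt{238} \pi e^{- \frac{31 \omega^{2}}{952}}}{238}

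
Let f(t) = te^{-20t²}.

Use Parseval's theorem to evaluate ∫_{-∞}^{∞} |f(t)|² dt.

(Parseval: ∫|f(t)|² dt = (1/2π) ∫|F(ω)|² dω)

∫|f(t)|² dt = \frac{\sqrt{10} \sqrt{\pi}}{1600}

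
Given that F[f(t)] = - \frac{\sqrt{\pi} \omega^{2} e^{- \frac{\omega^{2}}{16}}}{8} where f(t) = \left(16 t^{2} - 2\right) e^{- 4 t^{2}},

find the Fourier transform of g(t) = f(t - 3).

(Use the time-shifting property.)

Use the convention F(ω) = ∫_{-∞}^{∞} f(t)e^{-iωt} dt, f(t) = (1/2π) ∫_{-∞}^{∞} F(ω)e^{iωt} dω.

F[g](ω) = - \frac{\sqrt{\pi} \omega^{2} e^{- \frac{\omega \left(\omega + 48 i\right)}{16}}}{8}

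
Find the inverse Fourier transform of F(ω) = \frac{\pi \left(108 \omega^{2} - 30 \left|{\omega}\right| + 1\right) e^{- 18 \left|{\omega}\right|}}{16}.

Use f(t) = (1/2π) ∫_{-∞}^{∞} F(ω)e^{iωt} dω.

f(t) = \frac{3 t^{4}}{\left(t^{2} + 324\right)^{3}}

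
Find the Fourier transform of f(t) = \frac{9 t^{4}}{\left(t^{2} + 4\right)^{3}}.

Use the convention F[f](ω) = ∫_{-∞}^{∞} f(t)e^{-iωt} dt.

F(ω) = \frac{9 \pi \left(4 \omega^{2} - 10 \left|{\omega}\right| + 3\right) e^{- 2 \left|{\omega}\right|}}{16}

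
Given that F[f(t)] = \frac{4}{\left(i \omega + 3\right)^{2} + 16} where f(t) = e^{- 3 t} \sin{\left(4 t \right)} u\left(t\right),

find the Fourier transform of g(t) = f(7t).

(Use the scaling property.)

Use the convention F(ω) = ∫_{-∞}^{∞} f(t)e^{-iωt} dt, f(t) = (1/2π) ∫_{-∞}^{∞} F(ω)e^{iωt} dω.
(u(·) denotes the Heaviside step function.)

F[g](ω) = \frac{28}{\left(i \omega + 21\right)^{2} + 784}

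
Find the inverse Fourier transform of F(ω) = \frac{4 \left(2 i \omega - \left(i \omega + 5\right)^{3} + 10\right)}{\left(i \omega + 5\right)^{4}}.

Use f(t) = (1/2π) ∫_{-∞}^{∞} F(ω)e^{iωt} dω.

f(t) = 4 \left(t^{2} - 1\right) e^{- 5 t} u\left(t\right)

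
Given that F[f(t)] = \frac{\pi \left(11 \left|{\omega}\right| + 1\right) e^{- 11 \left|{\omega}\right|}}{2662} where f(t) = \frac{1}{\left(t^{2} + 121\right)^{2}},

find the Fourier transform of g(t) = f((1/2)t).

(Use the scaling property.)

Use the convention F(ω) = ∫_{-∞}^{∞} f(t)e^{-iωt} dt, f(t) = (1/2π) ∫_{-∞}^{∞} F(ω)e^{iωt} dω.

F[g](ω) = \frac{\pi \left(22 \left|{\omega}\right| + 1\right) e^{- 22 \left|{\omega}\right|}}{1331}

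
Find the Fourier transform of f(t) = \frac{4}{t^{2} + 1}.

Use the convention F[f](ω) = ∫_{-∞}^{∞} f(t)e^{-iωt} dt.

F(ω) = 4 \pi e^{- \left|{\omega}\right|}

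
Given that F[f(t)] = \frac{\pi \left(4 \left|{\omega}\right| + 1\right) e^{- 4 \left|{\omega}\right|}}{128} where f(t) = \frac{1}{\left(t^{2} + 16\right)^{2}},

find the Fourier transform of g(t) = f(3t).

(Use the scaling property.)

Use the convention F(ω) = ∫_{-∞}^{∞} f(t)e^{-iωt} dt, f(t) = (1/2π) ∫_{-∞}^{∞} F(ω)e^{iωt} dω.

F[g](ω) = \frac{\pi \left(4 \left|{\omega}\right| + 3\right) e^{- \frac{4 \left|{\omega}\right|}{3}}}{1152}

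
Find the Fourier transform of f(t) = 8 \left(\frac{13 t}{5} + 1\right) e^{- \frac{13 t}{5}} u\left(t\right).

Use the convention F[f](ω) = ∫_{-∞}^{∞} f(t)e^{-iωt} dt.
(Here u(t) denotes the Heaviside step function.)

F(ω) = \frac{40 \left(- 5 i \omega - 26\right)}{25 \omega^{2} - 130 i \omega - 169}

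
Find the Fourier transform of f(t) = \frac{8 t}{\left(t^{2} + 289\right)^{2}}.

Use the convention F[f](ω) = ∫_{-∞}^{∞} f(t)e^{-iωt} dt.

F(ω) = - \frac{4 i \pi \omega e^{- 17 \left|{\omega}\right|}}{17}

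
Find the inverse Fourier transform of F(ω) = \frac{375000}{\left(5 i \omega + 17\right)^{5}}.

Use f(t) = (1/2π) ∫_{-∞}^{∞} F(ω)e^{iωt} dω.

f(t) = 5 t^{4} e^{- \frac{17 t}{5}} u\left(t\right)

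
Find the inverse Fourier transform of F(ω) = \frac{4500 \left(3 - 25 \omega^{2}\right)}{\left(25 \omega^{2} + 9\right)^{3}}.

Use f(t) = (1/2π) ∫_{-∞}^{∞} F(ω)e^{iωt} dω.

f(t) = t^{2} e^{- \frac{3 \left|{t}\right|}{5}}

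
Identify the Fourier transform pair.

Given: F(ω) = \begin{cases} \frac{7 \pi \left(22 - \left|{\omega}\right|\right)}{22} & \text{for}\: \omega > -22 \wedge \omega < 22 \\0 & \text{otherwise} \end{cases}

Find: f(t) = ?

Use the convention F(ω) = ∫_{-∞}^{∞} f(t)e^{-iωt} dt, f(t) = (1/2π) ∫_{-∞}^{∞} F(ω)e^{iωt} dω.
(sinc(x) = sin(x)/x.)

f(t) = 77 \operatorname{sinc}^{2}{\left(11 t \right)}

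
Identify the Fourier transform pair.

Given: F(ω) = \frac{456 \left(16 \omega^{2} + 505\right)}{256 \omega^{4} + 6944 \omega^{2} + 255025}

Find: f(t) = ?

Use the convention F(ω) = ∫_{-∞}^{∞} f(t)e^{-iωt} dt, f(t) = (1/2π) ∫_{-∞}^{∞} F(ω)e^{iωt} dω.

f(t) = 3 e^{- \frac{19 \left|{t}\right|}{4}} \cos{\left(3 t \right)}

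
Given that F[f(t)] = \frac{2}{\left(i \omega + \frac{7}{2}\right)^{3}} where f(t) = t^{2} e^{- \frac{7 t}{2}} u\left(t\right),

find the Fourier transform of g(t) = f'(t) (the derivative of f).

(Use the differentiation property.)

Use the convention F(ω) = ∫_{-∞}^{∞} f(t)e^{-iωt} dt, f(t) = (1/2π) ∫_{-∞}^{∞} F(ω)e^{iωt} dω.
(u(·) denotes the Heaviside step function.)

F[g](ω) = \frac{16 i \omega}{\left(2 i \omega + 7\right)^{3}}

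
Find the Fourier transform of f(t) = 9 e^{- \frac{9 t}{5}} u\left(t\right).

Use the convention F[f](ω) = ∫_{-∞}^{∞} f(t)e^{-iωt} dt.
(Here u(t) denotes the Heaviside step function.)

F(ω) = \frac{45}{5 i \omega + 9}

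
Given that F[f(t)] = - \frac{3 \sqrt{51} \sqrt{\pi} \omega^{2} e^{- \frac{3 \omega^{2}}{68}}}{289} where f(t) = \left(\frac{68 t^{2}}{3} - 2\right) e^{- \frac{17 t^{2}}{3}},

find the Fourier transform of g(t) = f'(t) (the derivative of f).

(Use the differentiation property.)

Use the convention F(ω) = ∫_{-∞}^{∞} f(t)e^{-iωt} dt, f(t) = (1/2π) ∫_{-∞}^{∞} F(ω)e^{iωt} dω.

F[g](ω) = - \frac{3 \sqrt{51} i \sqrt{\pi} \omega^{3} e^{- \frac{3 \omega^{2}}{68}}}{289}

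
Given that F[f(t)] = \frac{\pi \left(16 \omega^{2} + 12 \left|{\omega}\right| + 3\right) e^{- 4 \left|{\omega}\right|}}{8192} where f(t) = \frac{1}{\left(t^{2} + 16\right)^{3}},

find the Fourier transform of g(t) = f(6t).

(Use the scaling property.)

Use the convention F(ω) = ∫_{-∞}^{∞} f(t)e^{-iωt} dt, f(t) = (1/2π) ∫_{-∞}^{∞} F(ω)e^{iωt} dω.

F[g](ω) = \frac{\pi \left(4 \omega^{2} + 18 \left|{\omega}\right| + 27\right) e^{- \frac{2 \left|{\omega}\right|}{3}}}{442368}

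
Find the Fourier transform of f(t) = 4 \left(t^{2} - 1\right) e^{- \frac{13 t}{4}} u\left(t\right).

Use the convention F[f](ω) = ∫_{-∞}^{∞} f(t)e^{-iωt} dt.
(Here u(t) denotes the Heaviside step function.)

F(ω) = \frac{16 \left(128 i \omega - \left(4 i \omega + 13\right)^{3} + 416\right)}{\left(4 i \omega + 13\right)^{4}}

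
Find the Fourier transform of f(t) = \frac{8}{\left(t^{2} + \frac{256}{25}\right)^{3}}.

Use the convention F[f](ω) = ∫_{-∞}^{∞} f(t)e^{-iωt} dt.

F(ω) = \frac{125 \pi \left(256 \omega^{2} + 240 \left|{\omega}\right| + 75\right) e^{- \frac{16 \left|{\omega}\right|}{5}}}{1048576}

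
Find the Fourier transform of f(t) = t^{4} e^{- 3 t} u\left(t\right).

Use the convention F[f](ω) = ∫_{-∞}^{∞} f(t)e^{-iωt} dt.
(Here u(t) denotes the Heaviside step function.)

F(ω) = \frac{24}{\left(i \omega + 3\right)^{5}}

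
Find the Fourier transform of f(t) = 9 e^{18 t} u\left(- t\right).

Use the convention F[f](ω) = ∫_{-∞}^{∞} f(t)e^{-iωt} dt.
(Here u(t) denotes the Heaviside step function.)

F(ω) = - \frac{9}{i \omega - 18}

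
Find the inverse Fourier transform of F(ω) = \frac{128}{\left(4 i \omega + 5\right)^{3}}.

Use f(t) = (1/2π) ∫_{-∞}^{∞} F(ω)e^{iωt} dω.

f(t) = t^{2} e^{- \frac{5 t}{4}} u\left(t\right)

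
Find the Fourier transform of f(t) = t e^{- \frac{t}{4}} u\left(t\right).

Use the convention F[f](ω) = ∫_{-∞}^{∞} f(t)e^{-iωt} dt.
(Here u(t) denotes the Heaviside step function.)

F(ω) = \frac{16}{\left(4 i \omega + 1\right)^{2}}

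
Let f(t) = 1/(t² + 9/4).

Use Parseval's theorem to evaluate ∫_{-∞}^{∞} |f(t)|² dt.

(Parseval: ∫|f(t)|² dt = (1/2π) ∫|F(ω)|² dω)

∫|f(t)|² dt = \frac{4 \pi}{27}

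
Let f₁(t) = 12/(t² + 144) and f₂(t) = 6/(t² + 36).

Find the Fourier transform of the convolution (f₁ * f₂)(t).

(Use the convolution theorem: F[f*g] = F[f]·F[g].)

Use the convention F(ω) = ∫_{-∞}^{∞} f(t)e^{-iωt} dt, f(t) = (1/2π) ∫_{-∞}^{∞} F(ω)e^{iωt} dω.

F[f₁*f₂](ω) = \pi^{2} e^{- 18 \left|{\omega}\right|}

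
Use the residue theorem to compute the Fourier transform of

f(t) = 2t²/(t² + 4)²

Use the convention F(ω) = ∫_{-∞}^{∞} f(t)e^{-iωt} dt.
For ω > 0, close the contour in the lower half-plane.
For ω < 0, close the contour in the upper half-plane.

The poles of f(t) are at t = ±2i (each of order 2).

Let g(z) = f(z)e^{-iωz}; for large |z| the factor e^{-iωz} decays in the lower half-plane when ω > 0 and in the upper half-plane when ω < 0.

Case ω > 0 (lower half-plane, clockwise contour ⇒ F(ω) = -2πi·ΣRes):
  Res_{z = - 2 i} g(z) = \frac{i \left(1 - 2 \omega\right) e^{- 2 \omega}}{4} (pole of order 2)
  F(ω) = -2πi·ΣRes = \frac{\pi \left(1 - 2 \omega\right) e^{- 2 \omega}}{2}

Case ω < 0 (upper half-plane, counterclockwise contour ⇒ F(ω) = +2πi·ΣRes):
  Res_{z = 2 i} g(z) = \frac{i \left(- 2 \omega - 1\right) e^{2 \omega}}{4} (pole of order 2)
  F(ω) = 2πi·ΣRes = \frac{\pi \left(2 \omega + 1\right) e^{2 \omega}}{2}

Both cases combine into a single formula in |ω|:

F(ω) = \frac{\pi \left(1 - 2 \left|{\omega}\right|\right) e^{- 2 \left|{\omega}\right|}}{2}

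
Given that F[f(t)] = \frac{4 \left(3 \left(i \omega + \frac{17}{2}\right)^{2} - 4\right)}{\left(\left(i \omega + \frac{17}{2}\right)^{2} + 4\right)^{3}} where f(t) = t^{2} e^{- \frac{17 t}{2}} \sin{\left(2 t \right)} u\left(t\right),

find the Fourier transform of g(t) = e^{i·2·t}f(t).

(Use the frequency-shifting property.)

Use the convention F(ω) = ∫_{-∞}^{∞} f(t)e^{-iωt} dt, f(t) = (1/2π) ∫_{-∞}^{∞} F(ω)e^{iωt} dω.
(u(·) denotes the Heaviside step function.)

F[g](ω) = \frac{64 \left(3 \left(2 i \left(\omega - 2\right) + 17\right)^{2} - 16\right)}{\left(\left(2 i \left(\omega - 2\right) + 17\right)^{2} + 16\right)^{3}}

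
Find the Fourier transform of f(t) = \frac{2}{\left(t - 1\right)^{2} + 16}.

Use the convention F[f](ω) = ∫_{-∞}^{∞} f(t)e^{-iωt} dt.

F(ω) = \frac{\pi e^{- i \omega - 4 \left|{\omega}\right|}}{2}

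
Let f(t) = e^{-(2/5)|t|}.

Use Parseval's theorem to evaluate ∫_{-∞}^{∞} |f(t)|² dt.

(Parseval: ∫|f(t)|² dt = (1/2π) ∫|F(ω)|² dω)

∫|f(t)|² dt = \frac{5}{2}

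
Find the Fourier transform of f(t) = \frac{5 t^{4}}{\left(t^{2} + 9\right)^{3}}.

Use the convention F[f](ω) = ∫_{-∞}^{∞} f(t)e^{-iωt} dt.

F(ω) = \frac{5 \pi \left(3 \omega^{2} - 5 \left|{\omega}\right| + 1\right) e^{- 3 \left|{\omega}\right|}}{8}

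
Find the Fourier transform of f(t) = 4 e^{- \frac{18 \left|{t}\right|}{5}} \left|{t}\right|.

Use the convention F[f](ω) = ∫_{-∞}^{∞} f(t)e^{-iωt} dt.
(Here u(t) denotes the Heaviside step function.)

F(ω) = \frac{200 \left(324 - 25 \omega^{2}\right)}{\left(25 \omega^{2} + 324\right)^{2}}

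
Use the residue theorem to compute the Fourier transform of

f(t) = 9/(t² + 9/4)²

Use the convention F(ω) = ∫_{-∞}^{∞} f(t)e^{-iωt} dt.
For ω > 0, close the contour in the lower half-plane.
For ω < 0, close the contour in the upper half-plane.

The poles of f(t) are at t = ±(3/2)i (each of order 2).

Let g(z) = f(z)e^{-iωz}; for large |z| the factor e^{-iωz} decays in the lower half-plane when ω > 0 and in the upper half-plane when ω < 0.

Case ω > 0 (lower half-plane, clockwise contour ⇒ F(ω) = -2πi·ΣRes):
  Res_{z = - \frac{3 i}{2}} g(z) = i \left(\omega + \frac{2}{3}\right) e^{- \frac{3 \omega}{2}} (pole of order 2)
  F(ω) = -2πi·ΣRes = \frac{2 \pi \left(3 \omega + 2\right) e^{- \frac{3 \omega}{2}}}{3}

Case ω < 0 (upper half-plane, counterclockwise contour ⇒ F(ω) = +2πi·ΣRes):
  Res_{z = \frac{3 i}{2}} g(z) = i \left(\omega - \frac{2}{3}\right) e^{\frac{3 \omega}{2}} (pole of order 2)
  F(ω) = 2πi·ΣRes = \frac{2 \pi \left(2 - 3 \omega\right) e^{\frac{3 \omega}{2}}}{3}

Both cases combine into a single formula in |ω|:

F(ω) = \frac{2 \pi \left(3 \left|{\omega}\right| + 2\right) e^{- \frac{3 \left|{\omega}\right|}{2}}}{3}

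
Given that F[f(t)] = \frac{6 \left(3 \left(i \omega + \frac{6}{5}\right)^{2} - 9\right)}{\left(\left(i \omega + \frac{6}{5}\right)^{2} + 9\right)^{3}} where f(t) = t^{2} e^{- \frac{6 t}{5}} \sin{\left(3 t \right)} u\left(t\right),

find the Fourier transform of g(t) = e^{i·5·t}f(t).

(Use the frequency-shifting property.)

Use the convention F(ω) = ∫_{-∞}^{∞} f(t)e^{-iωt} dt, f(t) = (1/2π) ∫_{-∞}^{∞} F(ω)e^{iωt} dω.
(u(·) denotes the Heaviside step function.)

F[g](ω) = \frac{11250 \left(\left(5 i \left(\omega - 5\right) + 6\right)^{2} - 75\right)}{\left(\left(5 i \left(\omega - 5\right) + 6\right)^{2} + 225\right)^{3}}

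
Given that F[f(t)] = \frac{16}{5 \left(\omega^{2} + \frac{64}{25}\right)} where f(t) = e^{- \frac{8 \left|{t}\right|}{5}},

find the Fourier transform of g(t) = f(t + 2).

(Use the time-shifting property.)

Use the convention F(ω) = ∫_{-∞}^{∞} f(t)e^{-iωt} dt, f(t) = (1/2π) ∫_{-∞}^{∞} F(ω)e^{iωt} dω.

F[g](ω) = \frac{80 e^{2 i \omega}}{25 \omega^{2} + 64}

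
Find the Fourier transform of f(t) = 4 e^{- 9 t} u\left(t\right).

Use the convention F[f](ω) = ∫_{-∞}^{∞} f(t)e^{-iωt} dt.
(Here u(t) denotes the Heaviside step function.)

F(ω) = \frac{4}{i \omega + 9}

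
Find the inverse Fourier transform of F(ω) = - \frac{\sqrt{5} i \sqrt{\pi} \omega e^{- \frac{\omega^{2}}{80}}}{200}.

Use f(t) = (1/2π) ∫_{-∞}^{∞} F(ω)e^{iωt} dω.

f(t) = 2 t e^{- 20 t^{2}}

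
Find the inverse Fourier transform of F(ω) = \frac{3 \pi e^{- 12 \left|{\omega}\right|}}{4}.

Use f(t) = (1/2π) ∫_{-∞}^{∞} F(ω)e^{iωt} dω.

f(t) = \frac{9}{t^{2} + 144}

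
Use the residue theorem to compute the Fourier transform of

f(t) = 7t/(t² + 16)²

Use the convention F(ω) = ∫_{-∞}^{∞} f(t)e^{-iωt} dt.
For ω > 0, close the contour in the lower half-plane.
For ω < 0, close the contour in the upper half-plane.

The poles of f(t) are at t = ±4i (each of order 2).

Let g(z) = f(z)e^{-iωz}; for large |z| the factor e^{-iωz} decays in the lower half-plane when ω > 0 and in the upper half-plane when ω < 0.

Case ω > 0 (lower half-plane, clockwise contour ⇒ F(ω) = -2πi·ΣRes):
  Res_{z = - 4 i} g(z) = \frac{7 \omega e^{- 4 \omega}}{16} (pole of order 2)
  F(ω) = -2πi·ΣRes = - \frac{7 i \pi \omega e^{- 4 \omega}}{8}

Case ω < 0 (upper half-plane, counterclockwise contour ⇒ F(ω) = +2πi·ΣRes):
  Res_{z = 4 i} g(z) = - \frac{7 \omega e^{4 \omega}}{16} (pole of order 2)
  F(ω) = 2πi·ΣRes = - \frac{7 i \pi \omega e^{4 \omega}}{8}

Both cases combine into a single formula in |ω|:

F(ω) = - \frac{7 i \pi \omega e^{- 4 \left|{\omega}\right|}}{8}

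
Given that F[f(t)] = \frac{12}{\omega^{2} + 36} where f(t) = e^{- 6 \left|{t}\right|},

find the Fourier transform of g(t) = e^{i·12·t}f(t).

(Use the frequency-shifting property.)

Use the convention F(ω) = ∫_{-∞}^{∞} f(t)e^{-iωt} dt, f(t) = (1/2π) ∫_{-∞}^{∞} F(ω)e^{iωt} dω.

F[g](ω) = \frac{12}{\left(\omega - 12\right)^{2} + 36}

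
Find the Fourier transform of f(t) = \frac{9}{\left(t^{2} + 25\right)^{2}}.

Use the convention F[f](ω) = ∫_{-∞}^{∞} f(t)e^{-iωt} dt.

F(ω) = \frac{9 \pi \left(5 \left|{\omega}\right| + 1\right) e^{- 5 \left|{\omega}\right|}}{250}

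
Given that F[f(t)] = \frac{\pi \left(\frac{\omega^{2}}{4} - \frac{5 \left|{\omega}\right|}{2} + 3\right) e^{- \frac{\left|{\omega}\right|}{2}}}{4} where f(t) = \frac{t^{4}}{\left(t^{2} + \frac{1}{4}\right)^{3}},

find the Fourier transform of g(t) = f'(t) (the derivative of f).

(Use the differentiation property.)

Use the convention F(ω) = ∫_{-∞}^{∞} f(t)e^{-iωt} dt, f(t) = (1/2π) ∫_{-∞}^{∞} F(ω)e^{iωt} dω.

F[g](ω) = \frac{i \pi \omega \left(\omega^{2} - 10 \left|{\omega}\right| + 12\right) e^{- \frac{\left|{\omega}\right|}{2}}}{16}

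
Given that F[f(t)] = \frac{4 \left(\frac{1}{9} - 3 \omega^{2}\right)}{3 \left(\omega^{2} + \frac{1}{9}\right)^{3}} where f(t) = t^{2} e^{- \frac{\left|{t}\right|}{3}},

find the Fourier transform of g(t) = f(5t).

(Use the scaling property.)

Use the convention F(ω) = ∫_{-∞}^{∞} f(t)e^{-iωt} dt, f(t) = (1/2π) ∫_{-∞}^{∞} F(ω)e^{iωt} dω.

F[g](ω) = \frac{13500 \left(25 - 27 \omega^{2}\right)}{\left(9 \omega^{2} + 25\right)^{3}}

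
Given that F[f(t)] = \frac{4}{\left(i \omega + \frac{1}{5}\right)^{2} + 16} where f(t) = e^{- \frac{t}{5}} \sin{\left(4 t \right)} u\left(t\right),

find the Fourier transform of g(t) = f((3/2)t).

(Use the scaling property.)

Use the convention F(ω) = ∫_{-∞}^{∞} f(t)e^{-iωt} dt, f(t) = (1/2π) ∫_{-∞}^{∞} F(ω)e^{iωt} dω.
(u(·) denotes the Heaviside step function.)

F[g](ω) = \frac{600}{\left(10 i \omega + 3\right)^{2} + 3600}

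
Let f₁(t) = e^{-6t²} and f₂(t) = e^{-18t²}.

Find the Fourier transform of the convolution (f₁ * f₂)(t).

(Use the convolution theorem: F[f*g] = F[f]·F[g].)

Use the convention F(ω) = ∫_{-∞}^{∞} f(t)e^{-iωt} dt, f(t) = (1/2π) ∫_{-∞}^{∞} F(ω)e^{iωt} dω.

F[f₁*f₂](ω) = \frac{\sqrt{3} \pi e^{- \frac{\omega^{2}}{18}}}{18}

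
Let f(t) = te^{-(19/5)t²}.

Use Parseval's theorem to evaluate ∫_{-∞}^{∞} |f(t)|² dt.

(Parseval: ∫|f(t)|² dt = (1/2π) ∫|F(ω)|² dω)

∫|f(t)|² dt = \frac{5 \sqrt{190} \sqrt{\pi}}{2888}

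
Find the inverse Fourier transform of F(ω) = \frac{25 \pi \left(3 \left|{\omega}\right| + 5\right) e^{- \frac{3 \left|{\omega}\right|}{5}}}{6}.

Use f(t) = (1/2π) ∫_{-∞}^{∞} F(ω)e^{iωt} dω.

f(t) = \frac{9}{\left(t^{2} + \frac{9}{25}\right)^{2}}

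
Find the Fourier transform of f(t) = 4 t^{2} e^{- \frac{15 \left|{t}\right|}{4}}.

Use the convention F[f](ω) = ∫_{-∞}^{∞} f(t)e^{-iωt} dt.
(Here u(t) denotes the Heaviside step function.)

F(ω) = \frac{46080 \left(75 - 16 \omega^{2}\right)}{\left(16 \omega^{2} + 225\right)^{3}}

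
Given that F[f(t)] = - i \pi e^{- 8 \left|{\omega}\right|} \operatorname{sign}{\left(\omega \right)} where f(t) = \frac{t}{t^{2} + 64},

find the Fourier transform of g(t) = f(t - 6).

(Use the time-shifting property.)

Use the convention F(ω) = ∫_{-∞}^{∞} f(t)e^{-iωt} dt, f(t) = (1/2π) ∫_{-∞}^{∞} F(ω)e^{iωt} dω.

F[g](ω) = - i \pi e^{- 6 i \omega} e^{- 8 \left|{\omega}\right|} \operatorname{sign}{\left(\omega \right)}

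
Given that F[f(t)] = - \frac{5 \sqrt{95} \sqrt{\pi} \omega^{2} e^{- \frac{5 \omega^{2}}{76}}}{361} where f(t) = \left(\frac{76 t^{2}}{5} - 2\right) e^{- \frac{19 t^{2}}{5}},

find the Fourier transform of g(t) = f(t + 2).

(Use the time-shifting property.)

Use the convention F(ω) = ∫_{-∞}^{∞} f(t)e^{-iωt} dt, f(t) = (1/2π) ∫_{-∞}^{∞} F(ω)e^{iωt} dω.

F[g](ω) = - \frac{5 \sqrt{95} \sqrt{\pi} \omega^{2} e^{- \frac{\omega \left(5 \omega - 152 i\right)}{76}}}{361}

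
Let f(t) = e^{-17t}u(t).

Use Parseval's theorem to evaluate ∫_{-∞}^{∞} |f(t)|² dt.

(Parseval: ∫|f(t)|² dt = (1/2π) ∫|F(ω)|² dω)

∫|f(t)|² dt = \frac{1}{34}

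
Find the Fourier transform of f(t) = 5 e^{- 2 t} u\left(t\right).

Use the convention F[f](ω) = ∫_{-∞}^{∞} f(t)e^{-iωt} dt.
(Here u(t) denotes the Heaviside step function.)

F(ω) = \frac{5}{i \omega + 2}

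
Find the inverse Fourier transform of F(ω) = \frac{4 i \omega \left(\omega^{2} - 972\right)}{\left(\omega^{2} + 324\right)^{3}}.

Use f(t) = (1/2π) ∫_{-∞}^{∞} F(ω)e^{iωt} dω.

f(t) = t e^{- 18 \left|{t}\right|} \left|{t}\right|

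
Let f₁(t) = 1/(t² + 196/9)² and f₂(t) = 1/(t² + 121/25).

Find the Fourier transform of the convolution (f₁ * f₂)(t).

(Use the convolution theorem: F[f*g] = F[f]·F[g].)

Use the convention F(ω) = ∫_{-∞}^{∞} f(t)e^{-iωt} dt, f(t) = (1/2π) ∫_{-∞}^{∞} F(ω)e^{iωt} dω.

F[f₁*f₂](ω) = \frac{45 \pi^{2} \left(14 \left|{\omega}\right| + 3\right) e^{- \frac{103 \left|{\omega}\right|}{15}}}{60368}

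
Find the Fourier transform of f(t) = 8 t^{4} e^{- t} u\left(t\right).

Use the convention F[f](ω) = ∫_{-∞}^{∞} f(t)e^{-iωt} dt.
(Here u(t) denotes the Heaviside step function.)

F(ω) = \frac{192}{\left(i \omega + 1\right)^{5}}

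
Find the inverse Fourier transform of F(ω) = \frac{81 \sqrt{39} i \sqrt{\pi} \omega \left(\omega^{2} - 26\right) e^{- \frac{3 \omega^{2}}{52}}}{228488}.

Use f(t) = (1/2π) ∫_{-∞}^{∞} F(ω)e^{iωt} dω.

f(t) = 3 t^{3} e^{- \frac{13 t^{2}}{3}}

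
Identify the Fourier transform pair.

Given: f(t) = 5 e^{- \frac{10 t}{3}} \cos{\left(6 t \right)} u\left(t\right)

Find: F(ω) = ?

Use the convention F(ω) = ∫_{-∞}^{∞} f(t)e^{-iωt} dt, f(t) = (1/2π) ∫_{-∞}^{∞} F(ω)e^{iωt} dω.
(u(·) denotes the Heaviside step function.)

F(ω) = \frac{15 \left(3 i \omega + 10\right)}{\left(3 i \omega + 10\right)^{2} + 324}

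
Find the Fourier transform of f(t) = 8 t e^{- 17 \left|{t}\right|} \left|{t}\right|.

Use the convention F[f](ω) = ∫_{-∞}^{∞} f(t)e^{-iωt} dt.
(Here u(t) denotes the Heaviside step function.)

F(ω) = \frac{32 i \omega \left(\omega^{2} - 867\right)}{\left(\omega^{2} + 289\right)^{3}}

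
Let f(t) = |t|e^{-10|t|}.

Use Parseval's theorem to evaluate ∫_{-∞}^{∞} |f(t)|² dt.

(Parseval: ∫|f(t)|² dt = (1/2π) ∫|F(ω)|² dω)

∫|f(t)|² dt = \frac{1}{2000}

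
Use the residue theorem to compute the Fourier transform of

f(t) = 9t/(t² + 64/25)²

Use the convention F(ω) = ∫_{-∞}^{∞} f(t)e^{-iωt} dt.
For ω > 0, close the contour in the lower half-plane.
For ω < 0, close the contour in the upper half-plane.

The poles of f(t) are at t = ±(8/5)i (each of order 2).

Let g(z) = f(z)e^{-iωz}; for large |z| the factor e^{-iωz} decays in the lower half-plane when ω > 0 and in the upper half-plane when ω < 0.

Case ω > 0 (lower half-plane, clockwise contour ⇒ F(ω) = -2πi·ΣRes):
  Res_{z = - \frac{8 i}{5}} g(z) = \frac{45 \omega e^{- \frac{8 \omega}{5}}}{32} (pole of order 2)
  F(ω) = -2πi·ΣRes = - \frac{45 i \pi \omega e^{- \frac{8 \omega}{5}}}{16}

Case ω < 0 (upper half-plane, counterclockwise contour ⇒ F(ω) = +2πi·ΣRes):
  Res_{z = \frac{8 i}{5}} g(z) = - \frac{45 \omega e^{\frac{8 \omega}{5}}}{32} (pole of order 2)
  F(ω) = 2πi·ΣRes = - \frac{45 i \pi \omega e^{\frac{8 \omega}{5}}}{16}

Both cases combine into a single formula in |ω|:

F(ω) = - \frac{45 i \pi \omega e^{- \frac{8 \left|{\omega}\right|}{5}}}{16}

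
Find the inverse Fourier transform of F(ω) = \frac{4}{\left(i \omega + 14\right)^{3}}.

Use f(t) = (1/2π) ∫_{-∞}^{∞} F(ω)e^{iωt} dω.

f(t) = 2 t^{2} e^{- 14 t} u\left(t\right)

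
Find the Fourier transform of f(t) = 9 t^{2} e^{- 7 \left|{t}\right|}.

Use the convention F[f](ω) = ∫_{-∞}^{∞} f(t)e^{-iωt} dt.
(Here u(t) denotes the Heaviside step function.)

F(ω) = \frac{252 \left(49 - 3 \omega^{2}\right)}{\left(\omega^{2} + 49\right)^{3}}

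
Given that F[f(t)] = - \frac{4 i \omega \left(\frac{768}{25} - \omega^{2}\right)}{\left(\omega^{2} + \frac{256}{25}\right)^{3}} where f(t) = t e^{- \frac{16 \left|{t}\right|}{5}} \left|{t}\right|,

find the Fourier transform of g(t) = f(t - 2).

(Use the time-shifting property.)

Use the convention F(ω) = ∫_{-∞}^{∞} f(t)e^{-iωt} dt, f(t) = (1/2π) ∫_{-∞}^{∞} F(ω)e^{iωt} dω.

F[g](ω) = \frac{2500 i \omega \left(25 \omega^{2} - 768\right) e^{- 2 i \omega}}{\left(25 \omega^{2} + 256\right)^{3}}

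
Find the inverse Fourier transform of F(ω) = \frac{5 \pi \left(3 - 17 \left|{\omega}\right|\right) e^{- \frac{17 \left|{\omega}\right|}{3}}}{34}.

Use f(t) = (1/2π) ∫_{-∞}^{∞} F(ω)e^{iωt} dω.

f(t) = \frac{5 t^{2}}{\left(t^{2} + \frac{289}{9}\right)^{2}}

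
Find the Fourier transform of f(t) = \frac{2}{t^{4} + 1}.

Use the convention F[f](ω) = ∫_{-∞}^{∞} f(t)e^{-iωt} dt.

F(ω) = 2 \pi e^{- \frac{\sqrt{2} \left|{\omega}\right|}{2}} \sin{\left(\frac{\sqrt{2} \left|{\omega}\right|}{2} + \frac{\pi}{4} \right)}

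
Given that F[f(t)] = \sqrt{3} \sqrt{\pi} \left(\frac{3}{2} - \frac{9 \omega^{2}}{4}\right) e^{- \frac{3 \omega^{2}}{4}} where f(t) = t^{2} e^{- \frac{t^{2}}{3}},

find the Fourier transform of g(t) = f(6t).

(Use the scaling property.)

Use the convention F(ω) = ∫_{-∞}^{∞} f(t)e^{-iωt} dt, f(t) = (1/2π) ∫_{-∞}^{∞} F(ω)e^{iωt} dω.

F[g](ω) = \frac{\sqrt{3} \sqrt{\pi} \left(24 - \omega^{2}\right) e^{- \frac{\omega^{2}}{48}}}{96}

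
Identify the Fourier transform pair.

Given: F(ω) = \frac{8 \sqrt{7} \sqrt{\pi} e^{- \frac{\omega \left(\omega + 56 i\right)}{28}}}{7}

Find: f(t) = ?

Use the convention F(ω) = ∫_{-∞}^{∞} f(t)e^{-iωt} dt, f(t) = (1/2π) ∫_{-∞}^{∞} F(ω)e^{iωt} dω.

f(t) = 8 e^{- 7 \left(t - 2\right)^{2}}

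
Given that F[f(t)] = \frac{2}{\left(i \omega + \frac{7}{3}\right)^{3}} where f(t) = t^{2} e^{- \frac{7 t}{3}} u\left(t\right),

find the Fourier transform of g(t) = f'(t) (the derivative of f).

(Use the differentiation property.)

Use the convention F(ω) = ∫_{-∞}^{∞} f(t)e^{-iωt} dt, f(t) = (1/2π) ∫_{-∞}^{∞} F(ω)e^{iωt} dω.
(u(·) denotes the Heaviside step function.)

F[g](ω) = \frac{54 i \omega}{\left(3 i \omega + 7\right)^{3}}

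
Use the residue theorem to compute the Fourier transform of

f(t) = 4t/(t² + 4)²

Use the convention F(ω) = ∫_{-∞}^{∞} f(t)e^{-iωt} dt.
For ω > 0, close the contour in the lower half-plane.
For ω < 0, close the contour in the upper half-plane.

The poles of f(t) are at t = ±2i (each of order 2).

Let g(z) = f(z)e^{-iωz}; for large |z| the factor e^{-iωz} decays in the lower half-plane when ω > 0 and in the upper half-plane when ω < 0.

Case ω > 0 (lower half-plane, clockwise contour ⇒ F(ω) = -2πi·ΣRes):
  Res_{z = - 2 i} g(z) = \frac{\omega e^{- 2 \omega}}{2} (pole of order 2)
  F(ω) = -2πi·ΣRes = - i \pi \omega e^{- 2 \omega}

Case ω < 0 (upper half-plane, counterclockwise contour ⇒ F(ω) = +2πi·ΣRes):
  Res_{z = 2 i} g(z) = - \frac{\omega e^{2 \omega}}{2} (pole of order 2)
  F(ω) = 2πi·ΣRes = - i \pi \omega e^{2 \omega}

Both cases combine into a single formula in |ω|:

F(ω) = - i \pi \omega e^{- 2 \left|{\omega}\right|}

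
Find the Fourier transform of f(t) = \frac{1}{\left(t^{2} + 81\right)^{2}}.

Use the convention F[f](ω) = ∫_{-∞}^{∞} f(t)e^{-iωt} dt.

F(ω) = \frac{\pi \left(9 \left|{\omega}\right| + 1\right) e^{- 9 \left|{\omega}\right|}}{1458}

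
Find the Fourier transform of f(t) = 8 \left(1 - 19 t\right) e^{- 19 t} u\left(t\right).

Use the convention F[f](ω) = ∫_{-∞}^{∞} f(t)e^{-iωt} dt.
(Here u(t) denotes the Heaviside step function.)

F(ω) = \frac{8 i \omega}{- \omega^{2} + 38 i \omega + 361}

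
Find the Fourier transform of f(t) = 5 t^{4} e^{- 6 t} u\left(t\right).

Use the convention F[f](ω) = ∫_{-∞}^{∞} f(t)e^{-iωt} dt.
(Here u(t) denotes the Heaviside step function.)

F(ω) = \frac{120}{\left(i \omega + 6\right)^{5}}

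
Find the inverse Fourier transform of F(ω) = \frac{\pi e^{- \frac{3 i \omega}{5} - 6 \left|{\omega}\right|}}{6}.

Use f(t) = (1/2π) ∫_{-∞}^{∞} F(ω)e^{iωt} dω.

f(t) = \frac{1}{\left(t - \frac{3}{5}\right)^{2} + 36}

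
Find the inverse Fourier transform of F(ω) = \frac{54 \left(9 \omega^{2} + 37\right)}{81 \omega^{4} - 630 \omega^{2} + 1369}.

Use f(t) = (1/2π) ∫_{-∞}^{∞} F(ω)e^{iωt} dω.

f(t) = 9 e^{- \frac{\left|{t}\right|}{3}} \cos{\left(2 \left|{t}\right| \right)}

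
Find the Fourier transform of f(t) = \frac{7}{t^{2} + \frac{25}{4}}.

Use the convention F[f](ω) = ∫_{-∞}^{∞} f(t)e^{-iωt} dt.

F(ω) = \frac{14 \pi e^{- \frac{5 \left|{\omega}\right|}{2}}}{5}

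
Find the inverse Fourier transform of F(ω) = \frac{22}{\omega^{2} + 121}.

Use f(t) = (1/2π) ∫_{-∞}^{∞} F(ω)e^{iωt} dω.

f(t) = e^{- 11 \left|{t}\right|}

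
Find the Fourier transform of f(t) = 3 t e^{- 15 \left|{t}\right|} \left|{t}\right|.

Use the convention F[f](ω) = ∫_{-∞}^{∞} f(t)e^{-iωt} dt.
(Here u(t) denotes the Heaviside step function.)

F(ω) = \frac{12 i \omega \left(\omega^{2} - 675\right)}{\left(\omega^{2} + 225\right)^{3}}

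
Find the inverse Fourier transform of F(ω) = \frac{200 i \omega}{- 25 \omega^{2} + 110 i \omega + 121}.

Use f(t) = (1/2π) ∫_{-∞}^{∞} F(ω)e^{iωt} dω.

f(t) = 8 \left(1 - \frac{11 t}{5}\right) e^{- \frac{11 t}{5}} u\left(t\right)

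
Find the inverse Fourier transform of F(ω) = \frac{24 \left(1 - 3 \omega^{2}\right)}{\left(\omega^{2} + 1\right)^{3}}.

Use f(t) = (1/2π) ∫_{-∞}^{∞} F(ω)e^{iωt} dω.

f(t) = 6 t^{2} e^{- \left|{t}\right|}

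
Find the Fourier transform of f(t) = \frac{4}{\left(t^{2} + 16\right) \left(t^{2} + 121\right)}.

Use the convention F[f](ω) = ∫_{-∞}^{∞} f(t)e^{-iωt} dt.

F(ω) = \frac{\pi \left(11 e^{7 \left|{\omega}\right|} - 4\right) e^{- 11 \left|{\omega}\right|}}{1155}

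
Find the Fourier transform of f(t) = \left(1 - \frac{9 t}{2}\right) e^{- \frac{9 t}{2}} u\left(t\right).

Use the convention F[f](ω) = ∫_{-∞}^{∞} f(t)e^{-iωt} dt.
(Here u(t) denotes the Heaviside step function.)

F(ω) = \frac{4 i \omega}{- 4 \omega^{2} + 36 i \omega + 81}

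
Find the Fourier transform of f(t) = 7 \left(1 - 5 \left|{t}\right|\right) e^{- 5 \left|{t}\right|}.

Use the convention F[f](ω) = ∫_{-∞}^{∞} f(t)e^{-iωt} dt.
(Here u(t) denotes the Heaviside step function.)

F(ω) = \frac{140 \omega^{2}}{\left(\omega^{2} + 25\right)^{2}}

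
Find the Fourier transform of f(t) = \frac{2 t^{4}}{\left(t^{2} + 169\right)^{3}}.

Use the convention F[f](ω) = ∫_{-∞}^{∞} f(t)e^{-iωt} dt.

F(ω) = \frac{\pi \left(169 \omega^{2} - 65 \left|{\omega}\right| + 3\right) e^{- 13 \left|{\omega}\right|}}{52}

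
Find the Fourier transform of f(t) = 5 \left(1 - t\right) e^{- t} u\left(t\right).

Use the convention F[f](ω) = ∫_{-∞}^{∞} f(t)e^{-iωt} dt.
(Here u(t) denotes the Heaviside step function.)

F(ω) = \frac{5 i \omega}{- \omega^{2} + 2 i \omega + 1}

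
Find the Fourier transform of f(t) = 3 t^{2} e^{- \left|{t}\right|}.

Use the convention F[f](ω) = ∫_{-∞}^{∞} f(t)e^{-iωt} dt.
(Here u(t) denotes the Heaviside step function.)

F(ω) = \frac{12 \left(1 - 3 \omega^{2}\right)}{\left(\omega^{2} + 1\right)^{3}}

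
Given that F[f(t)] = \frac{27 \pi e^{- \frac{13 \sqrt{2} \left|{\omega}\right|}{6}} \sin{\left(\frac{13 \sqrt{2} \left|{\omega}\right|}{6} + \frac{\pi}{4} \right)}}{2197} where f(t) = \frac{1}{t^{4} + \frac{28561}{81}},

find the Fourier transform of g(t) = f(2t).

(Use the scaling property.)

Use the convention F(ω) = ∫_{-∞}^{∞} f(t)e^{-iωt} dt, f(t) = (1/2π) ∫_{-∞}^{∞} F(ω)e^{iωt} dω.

F[g](ω) = \frac{27 \pi e^{- \frac{13 \sqrt{2} \left|{\omega}\right|}{12}} \sin{\left(\frac{13 \sqrt{2} \left|{\omega}\right|}{12} + \frac{\pi}{4} \right)}}{4394}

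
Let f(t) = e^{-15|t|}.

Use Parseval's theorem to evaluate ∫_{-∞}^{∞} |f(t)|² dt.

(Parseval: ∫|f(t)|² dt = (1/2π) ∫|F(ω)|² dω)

∫|f(t)|² dt = \frac{1}{15}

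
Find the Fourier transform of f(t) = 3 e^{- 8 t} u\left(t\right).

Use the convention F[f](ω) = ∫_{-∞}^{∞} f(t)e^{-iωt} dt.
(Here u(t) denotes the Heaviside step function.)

F(ω) = \frac{3}{i \omega + 8}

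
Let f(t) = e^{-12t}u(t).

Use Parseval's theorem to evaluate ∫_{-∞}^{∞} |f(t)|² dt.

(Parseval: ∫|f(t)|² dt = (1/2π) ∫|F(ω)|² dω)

∫|f(t)|² dt = \frac{1}{24}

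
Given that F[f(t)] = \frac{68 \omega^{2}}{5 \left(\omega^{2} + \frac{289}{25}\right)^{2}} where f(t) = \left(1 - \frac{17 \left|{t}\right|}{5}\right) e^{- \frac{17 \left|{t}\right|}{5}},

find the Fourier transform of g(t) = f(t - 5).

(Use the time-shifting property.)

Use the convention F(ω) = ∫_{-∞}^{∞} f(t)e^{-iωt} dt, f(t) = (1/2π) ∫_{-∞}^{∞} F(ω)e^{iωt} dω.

F[g](ω) = \frac{8500 \omega^{2} e^{- 5 i \omega}}{\left(25 \omega^{2} + 289\right)^{2}}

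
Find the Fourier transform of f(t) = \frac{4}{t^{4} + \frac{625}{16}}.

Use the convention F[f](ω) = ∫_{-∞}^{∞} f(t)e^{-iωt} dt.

F(ω) = \frac{32 \pi e^{- \frac{5 \sqrt{2} \left|{\omega}\right|}{4}} \sin{\left(\frac{5 \sqrt{2} \left|{\omega}\right|}{4} + \frac{\pi}{4} \right)}}{125}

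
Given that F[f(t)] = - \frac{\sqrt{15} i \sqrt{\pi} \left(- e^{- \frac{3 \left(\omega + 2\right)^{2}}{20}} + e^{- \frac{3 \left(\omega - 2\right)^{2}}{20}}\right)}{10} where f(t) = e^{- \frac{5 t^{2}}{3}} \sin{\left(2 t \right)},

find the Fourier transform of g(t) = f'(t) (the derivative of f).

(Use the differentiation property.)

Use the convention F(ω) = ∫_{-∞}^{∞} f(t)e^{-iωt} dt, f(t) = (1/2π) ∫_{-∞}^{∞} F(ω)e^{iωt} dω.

F[g](ω) = \frac{\sqrt{15} \sqrt{\pi} \omega \left(e^{\frac{6 \omega}{5}} - 1\right) e^{- \frac{3 \omega^{2}}{20} - \frac{3 \omega}{5} - \frac{3}{5}}}{10}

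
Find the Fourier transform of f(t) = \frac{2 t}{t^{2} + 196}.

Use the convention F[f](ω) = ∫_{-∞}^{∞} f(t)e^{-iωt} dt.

F(ω) = - 2 i \pi e^{- 14 \left|{\omega}\right|} \operatorname{sign}{\left(\omega \right)}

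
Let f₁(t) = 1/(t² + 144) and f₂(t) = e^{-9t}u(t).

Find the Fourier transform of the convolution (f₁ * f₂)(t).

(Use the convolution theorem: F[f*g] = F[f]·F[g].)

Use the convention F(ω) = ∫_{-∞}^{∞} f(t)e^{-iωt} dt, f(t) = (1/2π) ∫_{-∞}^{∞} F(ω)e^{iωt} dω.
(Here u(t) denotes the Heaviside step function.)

F[f₁*f₂](ω) = \frac{\pi e^{- 12 \left|{\omega}\right|}}{12 \left(i \omega + 9\right)}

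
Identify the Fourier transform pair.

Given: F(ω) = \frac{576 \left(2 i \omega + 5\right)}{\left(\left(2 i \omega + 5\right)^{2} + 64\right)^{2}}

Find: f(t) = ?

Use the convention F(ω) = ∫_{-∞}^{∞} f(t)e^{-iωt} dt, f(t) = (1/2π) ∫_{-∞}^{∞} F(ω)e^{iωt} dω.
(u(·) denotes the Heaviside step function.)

f(t) = 9 t e^{- \frac{5 t}{2}} \sin{\left(4 t \right)} u\left(t\right)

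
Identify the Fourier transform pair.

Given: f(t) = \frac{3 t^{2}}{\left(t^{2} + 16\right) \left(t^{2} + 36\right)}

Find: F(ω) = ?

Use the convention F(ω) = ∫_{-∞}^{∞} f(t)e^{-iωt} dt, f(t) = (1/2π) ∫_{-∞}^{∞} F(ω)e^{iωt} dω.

F(ω) = \frac{3 \pi \left(3 - 2 e^{2 \left|{\omega}\right|}\right) e^{- 6 \left|{\omega}\right|}}{10}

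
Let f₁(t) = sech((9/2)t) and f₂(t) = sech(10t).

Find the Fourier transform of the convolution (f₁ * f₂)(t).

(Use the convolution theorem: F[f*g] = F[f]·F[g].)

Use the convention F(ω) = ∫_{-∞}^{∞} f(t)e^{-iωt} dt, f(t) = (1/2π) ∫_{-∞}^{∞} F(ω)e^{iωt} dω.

F[f₁*f₂](ω) = \frac{\pi^{2}}{45 \cosh{\left(\frac{\pi \omega}{20} \right)} \cosh{\left(\frac{\pi \omega}{9} \right)}}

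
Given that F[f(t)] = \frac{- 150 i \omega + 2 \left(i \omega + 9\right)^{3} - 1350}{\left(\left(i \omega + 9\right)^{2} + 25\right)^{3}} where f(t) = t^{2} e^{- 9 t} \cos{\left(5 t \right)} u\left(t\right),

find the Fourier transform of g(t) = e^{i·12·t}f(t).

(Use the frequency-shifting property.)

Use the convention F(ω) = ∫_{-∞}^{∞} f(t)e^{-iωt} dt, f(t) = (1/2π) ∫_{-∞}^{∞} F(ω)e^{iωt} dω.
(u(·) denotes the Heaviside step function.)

F[g](ω) = \frac{2 \left(75 i \left(12 - \omega\right) + \left(i \left(\omega - 12\right) + 9\right)^{3} - 675\right)}{\left(\left(i \left(\omega - 12\right) + 9\right)^{2} + 25\right)^{3}}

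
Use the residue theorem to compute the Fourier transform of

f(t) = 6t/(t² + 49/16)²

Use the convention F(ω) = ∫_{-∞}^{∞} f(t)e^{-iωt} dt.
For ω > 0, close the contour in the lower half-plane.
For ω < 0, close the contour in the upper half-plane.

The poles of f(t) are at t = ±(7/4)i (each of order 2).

Let g(z) = f(z)e^{-iωz}; for large |z| the factor e^{-iωz} decays in the lower half-plane when ω > 0 and in the upper half-plane when ω < 0.

Case ω > 0 (lower half-plane, clockwise contour ⇒ F(ω) = -2πi·ΣRes):
  Res_{z = - \frac{7 i}{4}} g(z) = \frac{6 \omega e^{- \frac{7 \omega}{4}}}{7} (pole of order 2)
  F(ω) = -2πi·ΣRes = - \frac{12 i \pi \omega e^{- \frac{7 \omega}{4}}}{7}

Case ω < 0 (upper half-plane, counterclockwise contour ⇒ F(ω) = +2πi·ΣRes):
  Res_{z = \frac{7 i}{4}} g(z) = - \frac{6 \omega e^{\frac{7 \omega}{4}}}{7} (pole of order 2)
  F(ω) = 2πi·ΣRes = - \frac{12 i \pi \omega e^{\frac{7 \omega}{4}}}{7}

Both cases combine into a single formula in |ω|:

F(ω) = - \frac{12 i \pi \omega e^{- \frac{7 \left|{\omega}\right|}{4}}}{7}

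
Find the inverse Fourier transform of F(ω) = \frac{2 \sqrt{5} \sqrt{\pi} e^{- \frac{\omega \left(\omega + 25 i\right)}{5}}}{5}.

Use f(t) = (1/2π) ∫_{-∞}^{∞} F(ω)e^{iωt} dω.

f(t) = e^{- \frac{5 \left(t - 5\right)^{2}}{4}}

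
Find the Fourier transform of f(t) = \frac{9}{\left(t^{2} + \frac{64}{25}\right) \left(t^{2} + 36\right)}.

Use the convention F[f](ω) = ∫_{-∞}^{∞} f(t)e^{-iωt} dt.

F(ω) = - \frac{75 \pi e^{- 6 \left|{\omega}\right|}}{1672} + \frac{1125 \pi e^{- \frac{8 \left|{\omega}\right|}{5}}}{6688}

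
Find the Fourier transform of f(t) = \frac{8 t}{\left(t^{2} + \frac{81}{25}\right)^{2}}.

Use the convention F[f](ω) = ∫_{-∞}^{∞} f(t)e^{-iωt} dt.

F(ω) = - \frac{20 i \pi \omega e^{- \frac{9 \left|{\omega}\right|}{5}}}{9}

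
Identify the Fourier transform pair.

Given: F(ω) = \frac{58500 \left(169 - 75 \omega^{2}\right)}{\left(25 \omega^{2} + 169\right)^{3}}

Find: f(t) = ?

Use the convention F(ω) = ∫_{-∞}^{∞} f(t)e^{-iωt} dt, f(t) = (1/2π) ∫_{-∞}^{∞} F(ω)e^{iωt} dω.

f(t) = 9 t^{2} e^{- \frac{13 \left|{t}\right|}{5}}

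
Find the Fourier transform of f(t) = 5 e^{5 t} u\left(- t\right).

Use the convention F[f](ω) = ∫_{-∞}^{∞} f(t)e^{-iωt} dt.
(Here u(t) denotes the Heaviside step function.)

F(ω) = - \frac{5}{i \omega - 5}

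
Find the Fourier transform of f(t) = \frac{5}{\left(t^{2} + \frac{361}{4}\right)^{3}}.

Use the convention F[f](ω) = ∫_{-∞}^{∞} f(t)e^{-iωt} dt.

F(ω) = \frac{5 \pi \left(361 \omega^{2} + 114 \left|{\omega}\right| + 12\right) e^{- \frac{19 \left|{\omega}\right|}{2}}}{2476099}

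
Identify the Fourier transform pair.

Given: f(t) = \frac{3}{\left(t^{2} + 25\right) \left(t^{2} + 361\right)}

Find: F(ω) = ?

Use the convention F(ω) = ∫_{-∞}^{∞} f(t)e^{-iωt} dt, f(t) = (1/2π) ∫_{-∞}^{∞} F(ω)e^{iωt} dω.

F(ω) = \frac{\pi \left(19 e^{14 \left|{\omega}\right|} - 5\right) e^{- 19 \left|{\omega}\right|}}{10640}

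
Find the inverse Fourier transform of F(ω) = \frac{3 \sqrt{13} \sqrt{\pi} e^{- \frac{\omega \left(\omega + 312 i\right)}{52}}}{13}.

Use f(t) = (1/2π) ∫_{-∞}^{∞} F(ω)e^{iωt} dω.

f(t) = 3 e^{- 13 \left(t - 6\right)^{2}}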